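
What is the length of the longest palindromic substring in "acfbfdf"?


Input: "acfbfdf"
Checking substrings for palindromes:
  [2:5] "fbf" (len 3) => palindrome
  [4:7] "fdf" (len 3) => palindrome
Longest palindromic substring: "fbf" with length 3

3


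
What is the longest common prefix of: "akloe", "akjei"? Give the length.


Words: akloe, akjei
  Position 0: all 'a' => match
  Position 1: all 'k' => match
  Position 2: ('l', 'j') => mismatch, stop
LCP = "ak" (length 2)

2


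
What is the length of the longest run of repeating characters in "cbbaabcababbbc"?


Input: "cbbaabcababbbc"
Scanning for longest run:
  Position 1 ('b'): new char, reset run to 1
  Position 2 ('b'): continues run of 'b', length=2
  Position 3 ('a'): new char, reset run to 1
  Position 4 ('a'): continues run of 'a', length=2
  Position 5 ('b'): new char, reset run to 1
  Position 6 ('c'): new char, reset run to 1
  Position 7 ('a'): new char, reset run to 1
  Position 8 ('b'): new char, reset run to 1
  Position 9 ('a'): new char, reset run to 1
  Position 10 ('b'): new char, reset run to 1
  Position 11 ('b'): continues run of 'b', length=2
  Position 12 ('b'): continues run of 'b', length=3
  Position 13 ('c'): new char, reset run to 1
Longest run: 'b' with length 3

3


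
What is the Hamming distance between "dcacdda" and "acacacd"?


Comparing "dcacdda" and "acacacd" position by position:
  Position 0: 'd' vs 'a' => differ
  Position 1: 'c' vs 'c' => same
  Position 2: 'a' vs 'a' => same
  Position 3: 'c' vs 'c' => same
  Position 4: 'd' vs 'a' => differ
  Position 5: 'd' vs 'c' => differ
  Position 6: 'a' vs 'd' => differ
Total differences (Hamming distance): 4

4


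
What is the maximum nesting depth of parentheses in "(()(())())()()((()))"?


Input: "(()(())())()()((()))"
Tracking depth:
  Position 0 '(': depth becomes 1
  Position 1 '(': depth becomes 2
  Position 2 ')': depth becomes 1
  Position 3 '(': depth becomes 2
  Position 4 '(': depth becomes 3
  Position 5 ')': depth becomes 2
  Position 6 ')': depth becomes 1
  Position 7 '(': depth becomes 2
  Position 8 ')': depth becomes 1
  Position 9 ')': depth becomes 0
  Position 10 '(': depth becomes 1
  Position 11 ')': depth becomes 0
  Position 12 '(': depth becomes 1
  Position 13 ')': depth becomes 0
  Position 14 '(': depth becomes 1
  Position 15 '(': depth becomes 2
  Position 16 '(': depth becomes 3
  Position 17 ')': depth becomes 2
  Position 18 ')': depth becomes 1
  Position 19 ')': depth becomes 0
Maximum depth reached: 3

3


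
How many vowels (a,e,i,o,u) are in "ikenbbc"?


Input: ikenbbc
Checking each character:
  'i' at position 0: vowel (running total: 1)
  'k' at position 1: consonant
  'e' at position 2: vowel (running total: 2)
  'n' at position 3: consonant
  'b' at position 4: consonant
  'b' at position 5: consonant
  'c' at position 6: consonant
Total vowels: 2

2


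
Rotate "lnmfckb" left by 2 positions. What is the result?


Input: "lnmfckb", rotate left by 2
First 2 characters: "ln"
Remaining characters: "mfckb"
Concatenate remaining + first: "mfckb" + "ln" = "mfckbln"

mfckbln


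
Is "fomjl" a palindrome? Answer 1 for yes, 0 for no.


Input: fomjl
Reversed: ljmof
  Compare pos 0 ('f') with pos 4 ('l'): MISMATCH
  Compare pos 1 ('o') with pos 3 ('j'): MISMATCH
Result: not a palindrome

0


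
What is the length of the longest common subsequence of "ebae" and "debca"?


LCS of "ebae" and "debca"
DP table:
           d    e    b    c    a
      0    0    0    0    0    0
  e   0    0    1    1    1    1
  b   0    0    1    2    2    2
  a   0    0    1    2    2    3
  e   0    0    1    2    2    3
LCS length = dp[4][5] = 3

3


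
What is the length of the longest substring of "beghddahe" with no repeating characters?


Input: "beghddahe"
Sliding window (track last position of each char):
  Position 0 ('b'): window [0,0] length 1 -- new best
  Position 1 ('e'): window [0,1] length 2 -- new best
  Position 2 ('g'): window [0,2] length 3 -- new best
  Position 3 ('h'): window [0,3] length 4 -- new best
  Position 4 ('d'): window [0,4] length 5 -- new best
  Position 5 ('d'): repeat (last at 4), move window start to 5
  Position 5 ('d'): window [5,5] length 1
  Position 6 ('a'): window [5,6] length 2
  Position 7 ('h'): window [5,7] length 3
  Position 8 ('e'): window [5,8] length 4
Longest substring with no repeats: "beghd" with length 5

5


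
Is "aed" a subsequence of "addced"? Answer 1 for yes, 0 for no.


Check if "aed" is a subsequence of "addced"
Greedy scan:
  Position 0 ('a'): matches sub[0] = 'a'
  Position 1 ('d'): no match needed
  Position 2 ('d'): no match needed
  Position 3 ('c'): no match needed
  Position 4 ('e'): matches sub[1] = 'e'
  Position 5 ('d'): matches sub[2] = 'd'
All 3 characters matched => is a subsequence

1


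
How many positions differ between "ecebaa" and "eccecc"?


Comparing "ecebaa" and "eccecc" position by position:
  Position 0: 'e' vs 'e' => same
  Position 1: 'c' vs 'c' => same
  Position 2: 'e' vs 'c' => DIFFER
  Position 3: 'b' vs 'e' => DIFFER
  Position 4: 'a' vs 'c' => DIFFER
  Position 5: 'a' vs 'c' => DIFFER
Positions that differ: 4

4


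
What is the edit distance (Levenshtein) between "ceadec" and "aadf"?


Computing edit distance: "ceadec" -> "aadf"
DP table:
           a    a    d    f
      0    1    2    3    4
  c   1    1    2    3    4
  e   2    2    2    3    4
  a   3    2    2    3    4
  d   4    3    3    2    3
  e   5    4    4    3    3
  c   6    5    5    4    4
Edit distance = dp[6][4] = 4

4


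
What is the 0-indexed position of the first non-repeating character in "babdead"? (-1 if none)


Input: babdead
Character frequencies:
  'a': 2
  'b': 2
  'd': 2
  'e': 1
Scanning left to right for freq == 1:
  Position 0 ('b'): freq=2, skip
  Position 1 ('a'): freq=2, skip
  Position 2 ('b'): freq=2, skip
  Position 3 ('d'): freq=2, skip
  Position 4 ('e'): unique! => answer = 4

4


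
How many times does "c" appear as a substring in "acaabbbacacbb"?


Searching for "c" in "acaabbbacacbb"
Scanning each position:
  Position 0: "a" => no
  Position 1: "c" => MATCH
  Position 2: "a" => no
  Position 3: "a" => no
  Position 4: "b" => no
  Position 5: "b" => no
  Position 6: "b" => no
  Position 7: "a" => no
  Position 8: "c" => MATCH
  Position 9: "a" => no
  Position 10: "c" => MATCH
  Position 11: "b" => no
  Position 12: "b" => no
Total occurrences: 3

3


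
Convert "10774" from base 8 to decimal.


Input: "10774" in base 8
Positional expansion:
  Digit '1' (value 1) x 8^4 = 4096
  Digit '0' (value 0) x 8^3 = 0
  Digit '7' (value 7) x 8^2 = 448
  Digit '7' (value 7) x 8^1 = 56
  Digit '4' (value 4) x 8^0 = 4
Sum = 4604

4604


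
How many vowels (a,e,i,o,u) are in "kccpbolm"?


Input: kccpbolm
Checking each character:
  'k' at position 0: consonant
  'c' at position 1: consonant
  'c' at position 2: consonant
  'p' at position 3: consonant
  'b' at position 4: consonant
  'o' at position 5: vowel (running total: 1)
  'l' at position 6: consonant
  'm' at position 7: consonant
Total vowels: 1

1


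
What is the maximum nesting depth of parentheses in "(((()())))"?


Input: "(((()())))"
Tracking depth:
  Position 0 '(': depth becomes 1
  Position 1 '(': depth becomes 2
  Position 2 '(': depth becomes 3
  Position 3 '(': depth becomes 4
  Position 4 ')': depth becomes 3
  Position 5 '(': depth becomes 4
  Position 6 ')': depth becomes 3
  Position 7 ')': depth becomes 2
  Position 8 ')': depth becomes 1
  Position 9 ')': depth becomes 0
Maximum depth reached: 4

4


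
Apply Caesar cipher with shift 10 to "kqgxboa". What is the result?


Caesar cipher: shift "kqgxboa" by 10
  'k' (pos 10) + 10 = pos 20 = 'u'
  'q' (pos 16) + 10 = pos 0 = 'a'
  'g' (pos 6) + 10 = pos 16 = 'q'
  'x' (pos 23) + 10 = pos 7 = 'h'
  'b' (pos 1) + 10 = pos 11 = 'l'
  'o' (pos 14) + 10 = pos 24 = 'y'
  'a' (pos 0) + 10 = pos 10 = 'k'
Result: uaqhlyk

uaqhlyk


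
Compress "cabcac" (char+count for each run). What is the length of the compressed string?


Input: cabcac
Runs:
  'c' x 1 => "c1"
  'a' x 1 => "a1"
  'b' x 1 => "b1"
  'c' x 1 => "c1"
  'a' x 1 => "a1"
  'c' x 1 => "c1"
Compressed: "c1a1b1c1a1c1"
Compressed length: 12

12


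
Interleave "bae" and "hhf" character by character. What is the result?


Interleaving "bae" and "hhf":
  Position 0: 'b' from first, 'h' from second => "bh"
  Position 1: 'a' from first, 'h' from second => "ah"
  Position 2: 'e' from first, 'f' from second => "ef"
Result: bhahef

bhahef


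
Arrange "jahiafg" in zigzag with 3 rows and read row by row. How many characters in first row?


Zigzag "jahiafg" into 3 rows:
Placing characters:
  'j' => row 0
  'a' => row 1
  'h' => row 2
  'i' => row 1
  'a' => row 0
  'f' => row 1
  'g' => row 2
Rows:
  Row 0: "ja"
  Row 1: "aif"
  Row 2: "hg"
First row length: 2

2


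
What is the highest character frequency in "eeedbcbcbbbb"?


Input: eeedbcbcbbbb
Character counts:
  'b': 6
  'c': 2
  'd': 1
  'e': 3
Maximum frequency: 6

6


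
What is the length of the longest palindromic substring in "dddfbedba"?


Input: "dddfbedba"
Checking substrings for palindromes:
  [0:3] "ddd" (len 3) => palindrome
  [0:2] "dd" (len 2) => palindrome
  [1:3] "dd" (len 2) => palindrome
Longest palindromic substring: "ddd" with length 3

3


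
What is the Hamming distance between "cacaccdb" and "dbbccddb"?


Comparing "cacaccdb" and "dbbccddb" position by position:
  Position 0: 'c' vs 'd' => differ
  Position 1: 'a' vs 'b' => differ
  Position 2: 'c' vs 'b' => differ
  Position 3: 'a' vs 'c' => differ
  Position 4: 'c' vs 'c' => same
  Position 5: 'c' vs 'd' => differ
  Position 6: 'd' vs 'd' => same
  Position 7: 'b' vs 'b' => same
Total differences (Hamming distance): 5

5


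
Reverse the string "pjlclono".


Input: pjlclono
Reading characters right to left:
  Position 7: 'o'
  Position 6: 'n'
  Position 5: 'o'
  Position 4: 'l'
  Position 3: 'c'
  Position 2: 'l'
  Position 1: 'j'
  Position 0: 'p'
Reversed: onolcljp

onolcljp


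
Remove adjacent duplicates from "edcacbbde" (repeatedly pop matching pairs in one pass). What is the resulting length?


Input: edcacbbde
Stack-based adjacent duplicate removal:
  Read 'e': push. Stack: e
  Read 'd': push. Stack: ed
  Read 'c': push. Stack: edc
  Read 'a': push. Stack: edca
  Read 'c': push. Stack: edcac
  Read 'b': push. Stack: edcacb
  Read 'b': matches stack top 'b' => pop. Stack: edcac
  Read 'd': push. Stack: edcacd
  Read 'e': push. Stack: edcacde
Final stack: "edcacde" (length 7)

7


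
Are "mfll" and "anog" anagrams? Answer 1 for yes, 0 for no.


Strings: "mfll", "anog"
Sorted first:  fllm
Sorted second: agno
Differ at position 0: 'f' vs 'a' => not anagrams

0


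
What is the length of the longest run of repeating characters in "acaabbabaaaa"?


Input: "acaabbabaaaa"
Scanning for longest run:
  Position 1 ('c'): new char, reset run to 1
  Position 2 ('a'): new char, reset run to 1
  Position 3 ('a'): continues run of 'a', length=2
  Position 4 ('b'): new char, reset run to 1
  Position 5 ('b'): continues run of 'b', length=2
  Position 6 ('a'): new char, reset run to 1
  Position 7 ('b'): new char, reset run to 1
  Position 8 ('a'): new char, reset run to 1
  Position 9 ('a'): continues run of 'a', length=2
  Position 10 ('a'): continues run of 'a', length=3
  Position 11 ('a'): continues run of 'a', length=4
Longest run: 'a' with length 4

4


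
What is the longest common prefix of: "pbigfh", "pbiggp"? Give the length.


Words: pbigfh, pbiggp
  Position 0: all 'p' => match
  Position 1: all 'b' => match
  Position 2: all 'i' => match
  Position 3: all 'g' => match
  Position 4: ('f', 'g') => mismatch, stop
LCP = "pbig" (length 4)

4


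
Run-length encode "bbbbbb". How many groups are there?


Input: bbbbbb
Scanning for consecutive runs:
  Group 1: 'b' x 6 (positions 0-5)
Total groups: 1

1


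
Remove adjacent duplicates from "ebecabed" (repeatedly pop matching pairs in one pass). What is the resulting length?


Input: ebecabed
Stack-based adjacent duplicate removal:
  Read 'e': push. Stack: e
  Read 'b': push. Stack: eb
  Read 'e': push. Stack: ebe
  Read 'c': push. Stack: ebec
  Read 'a': push. Stack: ebeca
  Read 'b': push. Stack: ebecab
  Read 'e': push. Stack: ebecabe
  Read 'd': push. Stack: ebecabed
Final stack: "ebecabed" (length 8)

8


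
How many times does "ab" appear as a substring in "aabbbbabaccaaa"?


Searching for "ab" in "aabbbbabaccaaa"
Scanning each position:
  Position 0: "aa" => no
  Position 1: "ab" => MATCH
  Position 2: "bb" => no
  Position 3: "bb" => no
  Position 4: "bb" => no
  Position 5: "ba" => no
  Position 6: "ab" => MATCH
  Position 7: "ba" => no
  Position 8: "ac" => no
  Position 9: "cc" => no
  Position 10: "ca" => no
  Position 11: "aa" => no
  Position 12: "aa" => no
Total occurrences: 2

2


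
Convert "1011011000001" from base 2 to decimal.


Input: "1011011000001" in base 2
Positional expansion:
  Digit '1' (value 1) x 2^12 = 4096
  Digit '0' (value 0) x 2^11 = 0
  Digit '1' (value 1) x 2^10 = 1024
  Digit '1' (value 1) x 2^9 = 512
  Digit '0' (value 0) x 2^8 = 0
  Digit '1' (value 1) x 2^7 = 128
  Digit '1' (value 1) x 2^6 = 64
  Digit '0' (value 0) x 2^5 = 0
  Digit '0' (value 0) x 2^4 = 0
  Digit '0' (value 0) x 2^3 = 0
  Digit '0' (value 0) x 2^2 = 0
  Digit '0' (value 0) x 2^1 = 0
  Digit '1' (value 1) x 2^0 = 1
Sum = 5825

5825


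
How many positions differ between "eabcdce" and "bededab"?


Comparing "eabcdce" and "bededab" position by position:
  Position 0: 'e' vs 'b' => DIFFER
  Position 1: 'a' vs 'e' => DIFFER
  Position 2: 'b' vs 'd' => DIFFER
  Position 3: 'c' vs 'e' => DIFFER
  Position 4: 'd' vs 'd' => same
  Position 5: 'c' vs 'a' => DIFFER
  Position 6: 'e' vs 'b' => DIFFER
Positions that differ: 6

6


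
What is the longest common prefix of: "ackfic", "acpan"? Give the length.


Words: ackfic, acpan
  Position 0: all 'a' => match
  Position 1: all 'c' => match
  Position 2: ('k', 'p') => mismatch, stop
LCP = "ac" (length 2)

2


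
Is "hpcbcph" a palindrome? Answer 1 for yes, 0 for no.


Input: hpcbcph
Reversed: hpcbcph
  Compare pos 0 ('h') with pos 6 ('h'): match
  Compare pos 1 ('p') with pos 5 ('p'): match
  Compare pos 2 ('c') with pos 4 ('c'): match
Result: palindrome

1


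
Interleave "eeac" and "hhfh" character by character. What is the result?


Interleaving "eeac" and "hhfh":
  Position 0: 'e' from first, 'h' from second => "eh"
  Position 1: 'e' from first, 'h' from second => "eh"
  Position 2: 'a' from first, 'f' from second => "af"
  Position 3: 'c' from first, 'h' from second => "ch"
Result: ehehafch

ehehafch


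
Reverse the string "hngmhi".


Input: hngmhi
Reading characters right to left:
  Position 5: 'i'
  Position 4: 'h'
  Position 3: 'm'
  Position 2: 'g'
  Position 1: 'n'
  Position 0: 'h'
Reversed: ihmgnh

ihmgnh


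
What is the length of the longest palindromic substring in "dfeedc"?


Input: "dfeedc"
Checking substrings for palindromes:
  [2:4] "ee" (len 2) => palindrome
Longest palindromic substring: "ee" with length 2

2


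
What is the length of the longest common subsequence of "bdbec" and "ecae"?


LCS of "bdbec" and "ecae"
DP table:
           e    c    a    e
      0    0    0    0    0
  b   0    0    0    0    0
  d   0    0    0    0    0
  b   0    0    0    0    0
  e   0    1    1    1    1
  c   0    1    2    2    2
LCS length = dp[5][4] = 2

2


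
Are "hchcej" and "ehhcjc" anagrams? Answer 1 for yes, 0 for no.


Strings: "hchcej", "ehhcjc"
Sorted first:  ccehhj
Sorted second: ccehhj
Sorted forms match => anagrams

1


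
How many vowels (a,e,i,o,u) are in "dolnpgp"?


Input: dolnpgp
Checking each character:
  'd' at position 0: consonant
  'o' at position 1: vowel (running total: 1)
  'l' at position 2: consonant
  'n' at position 3: consonant
  'p' at position 4: consonant
  'g' at position 5: consonant
  'p' at position 6: consonant
Total vowels: 1

1


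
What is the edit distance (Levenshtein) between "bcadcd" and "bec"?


Computing edit distance: "bcadcd" -> "bec"
DP table:
           b    e    c
      0    1    2    3
  b   1    0    1    2
  c   2    1    1    1
  a   3    2    2    2
  d   4    3    3    3
  c   5    4    4    3
  d   6    5    5    4
Edit distance = dp[6][3] = 4

4


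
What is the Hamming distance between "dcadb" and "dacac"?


Comparing "dcadb" and "dacac" position by position:
  Position 0: 'd' vs 'd' => same
  Position 1: 'c' vs 'a' => differ
  Position 2: 'a' vs 'c' => differ
  Position 3: 'd' vs 'a' => differ
  Position 4: 'b' vs 'c' => differ
Total differences (Hamming distance): 4

4


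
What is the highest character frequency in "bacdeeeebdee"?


Input: bacdeeeebdee
Character counts:
  'a': 1
  'b': 2
  'c': 1
  'd': 2
  'e': 6
Maximum frequency: 6

6


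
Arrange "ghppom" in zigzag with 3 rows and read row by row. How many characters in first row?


Zigzag "ghppom" into 3 rows:
Placing characters:
  'g' => row 0
  'h' => row 1
  'p' => row 2
  'p' => row 1
  'o' => row 0
  'm' => row 1
Rows:
  Row 0: "go"
  Row 1: "hpm"
  Row 2: "p"
First row length: 2

2


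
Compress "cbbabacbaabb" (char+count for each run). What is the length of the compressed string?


Input: cbbabacbaabb
Runs:
  'c' x 1 => "c1"
  'b' x 2 => "b2"
  'a' x 1 => "a1"
  'b' x 1 => "b1"
  'a' x 1 => "a1"
  'c' x 1 => "c1"
  'b' x 1 => "b1"
  'a' x 2 => "a2"
  'b' x 2 => "b2"
Compressed: "c1b2a1b1a1c1b1a2b2"
Compressed length: 18

18


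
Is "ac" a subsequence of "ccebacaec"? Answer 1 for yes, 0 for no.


Check if "ac" is a subsequence of "ccebacaec"
Greedy scan:
  Position 0 ('c'): no match needed
  Position 1 ('c'): no match needed
  Position 2 ('e'): no match needed
  Position 3 ('b'): no match needed
  Position 4 ('a'): matches sub[0] = 'a'
  Position 5 ('c'): matches sub[1] = 'c'
  Position 6 ('a'): no match needed
  Position 7 ('e'): no match needed
  Position 8 ('c'): no match needed
All 2 characters matched => is a subsequence

1


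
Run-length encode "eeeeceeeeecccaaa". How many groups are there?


Input: eeeeceeeeecccaaa
Scanning for consecutive runs:
  Group 1: 'e' x 4 (positions 0-3)
  Group 2: 'c' x 1 (positions 4-4)
  Group 3: 'e' x 5 (positions 5-9)
  Group 4: 'c' x 3 (positions 10-12)
  Group 5: 'a' x 3 (positions 13-15)
Total groups: 5

5


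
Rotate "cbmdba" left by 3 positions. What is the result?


Input: "cbmdba", rotate left by 3
First 3 characters: "cbm"
Remaining characters: "dba"
Concatenate remaining + first: "dba" + "cbm" = "dbacbm"

dbacbm


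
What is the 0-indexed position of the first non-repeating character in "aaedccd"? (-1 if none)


Input: aaedccd
Character frequencies:
  'a': 2
  'c': 2
  'd': 2
  'e': 1
Scanning left to right for freq == 1:
  Position 0 ('a'): freq=2, skip
  Position 1 ('a'): freq=2, skip
  Position 2 ('e'): unique! => answer = 2

2


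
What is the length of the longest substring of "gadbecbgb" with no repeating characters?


Input: "gadbecbgb"
Sliding window (track last position of each char):
  Position 0 ('g'): window [0,0] length 1 -- new best
  Position 1 ('a'): window [0,1] length 2 -- new best
  Position 2 ('d'): window [0,2] length 3 -- new best
  Position 3 ('b'): window [0,3] length 4 -- new best
  Position 4 ('e'): window [0,4] length 5 -- new best
  Position 5 ('c'): window [0,5] length 6 -- new best
  Position 6 ('b'): repeat (last at 3), move window start to 4
  Position 6 ('b'): window [4,6] length 3
  Position 7 ('g'): window [4,7] length 4
  Position 8 ('b'): repeat (last at 6), move window start to 7
  Position 8 ('b'): window [7,8] length 2
Longest substring with no repeats: "gadbec" with length 6

6


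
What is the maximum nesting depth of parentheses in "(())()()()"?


Input: "(())()()()"
Tracking depth:
  Position 0 '(': depth becomes 1
  Position 1 '(': depth becomes 2
  Position 2 ')': depth becomes 1
  Position 3 ')': depth becomes 0
  Position 4 '(': depth becomes 1
  Position 5 ')': depth becomes 0
  Position 6 '(': depth becomes 1
  Position 7 ')': depth becomes 0
  Position 8 '(': depth becomes 1
  Position 9 ')': depth becomes 0
Maximum depth reached: 2

2


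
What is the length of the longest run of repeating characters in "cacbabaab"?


Input: "cacbabaab"
Scanning for longest run:
  Position 1 ('a'): new char, reset run to 1
  Position 2 ('c'): new char, reset run to 1
  Position 3 ('b'): new char, reset run to 1
  Position 4 ('a'): new char, reset run to 1
  Position 5 ('b'): new char, reset run to 1
  Position 6 ('a'): new char, reset run to 1
  Position 7 ('a'): continues run of 'a', length=2
  Position 8 ('b'): new char, reset run to 1
Longest run: 'a' with length 2

2


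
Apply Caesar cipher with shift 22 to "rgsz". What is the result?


Caesar cipher: shift "rgsz" by 22
  'r' (pos 17) + 22 = pos 13 = 'n'
  'g' (pos 6) + 22 = pos 2 = 'c'
  's' (pos 18) + 22 = pos 14 = 'o'
  'z' (pos 25) + 22 = pos 21 = 'v'
Result: ncov

ncov


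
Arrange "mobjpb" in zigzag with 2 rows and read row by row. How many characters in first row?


Zigzag "mobjpb" into 2 rows:
Placing characters:
  'm' => row 0
  'o' => row 1
  'b' => row 0
  'j' => row 1
  'p' => row 0
  'b' => row 1
Rows:
  Row 0: "mbp"
  Row 1: "ojb"
First row length: 3

3


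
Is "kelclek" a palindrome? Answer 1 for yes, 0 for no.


Input: kelclek
Reversed: kelclek
  Compare pos 0 ('k') with pos 6 ('k'): match
  Compare pos 1 ('e') with pos 5 ('e'): match
  Compare pos 2 ('l') with pos 4 ('l'): match
Result: palindrome

1


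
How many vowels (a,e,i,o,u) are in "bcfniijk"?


Input: bcfniijk
Checking each character:
  'b' at position 0: consonant
  'c' at position 1: consonant
  'f' at position 2: consonant
  'n' at position 3: consonant
  'i' at position 4: vowel (running total: 1)
  'i' at position 5: vowel (running total: 2)
  'j' at position 6: consonant
  'k' at position 7: consonant
Total vowels: 2

2


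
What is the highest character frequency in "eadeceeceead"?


Input: eadeceeceead
Character counts:
  'a': 2
  'c': 2
  'd': 2
  'e': 6
Maximum frequency: 6

6


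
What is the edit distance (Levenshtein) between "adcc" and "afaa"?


Computing edit distance: "adcc" -> "afaa"
DP table:
           a    f    a    a
      0    1    2    3    4
  a   1    0    1    2    3
  d   2    1    1    2    3
  c   3    2    2    2    3
  c   4    3    3    3    3
Edit distance = dp[4][4] = 3

3


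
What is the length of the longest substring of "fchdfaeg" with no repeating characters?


Input: "fchdfaeg"
Sliding window (track last position of each char):
  Position 0 ('f'): window [0,0] length 1 -- new best
  Position 1 ('c'): window [0,1] length 2 -- new best
  Position 2 ('h'): window [0,2] length 3 -- new best
  Position 3 ('d'): window [0,3] length 4 -- new best
  Position 4 ('f'): repeat (last at 0), move window start to 1
  Position 4 ('f'): window [1,4] length 4
  Position 5 ('a'): window [1,5] length 5 -- new best
  Position 6 ('e'): window [1,6] length 6 -- new best
  Position 7 ('g'): window [1,7] length 7 -- new best
Longest substring with no repeats: "chdfaeg" with length 7

7


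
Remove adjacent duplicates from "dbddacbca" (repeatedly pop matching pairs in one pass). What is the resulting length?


Input: dbddacbca
Stack-based adjacent duplicate removal:
  Read 'd': push. Stack: d
  Read 'b': push. Stack: db
  Read 'd': push. Stack: dbd
  Read 'd': matches stack top 'd' => pop. Stack: db
  Read 'a': push. Stack: dba
  Read 'c': push. Stack: dbac
  Read 'b': push. Stack: dbacb
  Read 'c': push. Stack: dbacbc
  Read 'a': push. Stack: dbacbca
Final stack: "dbacbca" (length 7)

7


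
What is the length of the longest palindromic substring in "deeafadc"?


Input: "deeafadc"
Checking substrings for palindromes:
  [3:6] "afa" (len 3) => palindrome
  [1:3] "ee" (len 2) => palindrome
Longest palindromic substring: "afa" with length 3

3


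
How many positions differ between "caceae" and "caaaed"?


Comparing "caceae" and "caaaed" position by position:
  Position 0: 'c' vs 'c' => same
  Position 1: 'a' vs 'a' => same
  Position 2: 'c' vs 'a' => DIFFER
  Position 3: 'e' vs 'a' => DIFFER
  Position 4: 'a' vs 'e' => DIFFER
  Position 5: 'e' vs 'd' => DIFFER
Positions that differ: 4

4


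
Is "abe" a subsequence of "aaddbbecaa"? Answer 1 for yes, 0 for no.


Check if "abe" is a subsequence of "aaddbbecaa"
Greedy scan:
  Position 0 ('a'): matches sub[0] = 'a'
  Position 1 ('a'): no match needed
  Position 2 ('d'): no match needed
  Position 3 ('d'): no match needed
  Position 4 ('b'): matches sub[1] = 'b'
  Position 5 ('b'): no match needed
  Position 6 ('e'): matches sub[2] = 'e'
  Position 7 ('c'): no match needed
  Position 8 ('a'): no match needed
  Position 9 ('a'): no match needed
All 3 characters matched => is a subsequence

1


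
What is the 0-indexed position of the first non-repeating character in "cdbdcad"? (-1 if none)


Input: cdbdcad
Character frequencies:
  'a': 1
  'b': 1
  'c': 2
  'd': 3
Scanning left to right for freq == 1:
  Position 0 ('c'): freq=2, skip
  Position 1 ('d'): freq=3, skip
  Position 2 ('b'): unique! => answer = 2

2


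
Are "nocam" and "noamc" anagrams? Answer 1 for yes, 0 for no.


Strings: "nocam", "noamc"
Sorted first:  acmno
Sorted second: acmno
Sorted forms match => anagrams

1


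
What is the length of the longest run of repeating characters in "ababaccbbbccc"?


Input: "ababaccbbbccc"
Scanning for longest run:
  Position 1 ('b'): new char, reset run to 1
  Position 2 ('a'): new char, reset run to 1
  Position 3 ('b'): new char, reset run to 1
  Position 4 ('a'): new char, reset run to 1
  Position 5 ('c'): new char, reset run to 1
  Position 6 ('c'): continues run of 'c', length=2
  Position 7 ('b'): new char, reset run to 1
  Position 8 ('b'): continues run of 'b', length=2
  Position 9 ('b'): continues run of 'b', length=3
  Position 10 ('c'): new char, reset run to 1
  Position 11 ('c'): continues run of 'c', length=2
  Position 12 ('c'): continues run of 'c', length=3
Longest run: 'b' with length 3

3


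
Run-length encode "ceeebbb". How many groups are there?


Input: ceeebbb
Scanning for consecutive runs:
  Group 1: 'c' x 1 (positions 0-0)
  Group 2: 'e' x 3 (positions 1-3)
  Group 3: 'b' x 3 (positions 4-6)
Total groups: 3

3


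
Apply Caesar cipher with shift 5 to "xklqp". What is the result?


Caesar cipher: shift "xklqp" by 5
  'x' (pos 23) + 5 = pos 2 = 'c'
  'k' (pos 10) + 5 = pos 15 = 'p'
  'l' (pos 11) + 5 = pos 16 = 'q'
  'q' (pos 16) + 5 = pos 21 = 'v'
  'p' (pos 15) + 5 = pos 20 = 'u'
Result: cpqvu

cpqvu


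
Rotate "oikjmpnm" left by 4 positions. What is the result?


Input: "oikjmpnm", rotate left by 4
First 4 characters: "oikj"
Remaining characters: "mpnm"
Concatenate remaining + first: "mpnm" + "oikj" = "mpnmoikj"

mpnmoikj


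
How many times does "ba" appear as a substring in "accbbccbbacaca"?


Searching for "ba" in "accbbccbbacaca"
Scanning each position:
  Position 0: "ac" => no
  Position 1: "cc" => no
  Position 2: "cb" => no
  Position 3: "bb" => no
  Position 4: "bc" => no
  Position 5: "cc" => no
  Position 6: "cb" => no
  Position 7: "bb" => no
  Position 8: "ba" => MATCH
  Position 9: "ac" => no
  Position 10: "ca" => no
  Position 11: "ac" => no
  Position 12: "ca" => no
Total occurrences: 1

1


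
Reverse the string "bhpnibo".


Input: bhpnibo
Reading characters right to left:
  Position 6: 'o'
  Position 5: 'b'
  Position 4: 'i'
  Position 3: 'n'
  Position 2: 'p'
  Position 1: 'h'
  Position 0: 'b'
Reversed: obinphb

obinphb


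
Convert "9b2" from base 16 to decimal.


Input: "9b2" in base 16
Positional expansion:
  Digit '9' (value 9) x 16^2 = 2304
  Digit 'b' (value 11) x 16^1 = 176
  Digit '2' (value 2) x 16^0 = 2
Sum = 2482

2482


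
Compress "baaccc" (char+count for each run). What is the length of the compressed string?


Input: baaccc
Runs:
  'b' x 1 => "b1"
  'a' x 2 => "a2"
  'c' x 3 => "c3"
Compressed: "b1a2c3"
Compressed length: 6

6


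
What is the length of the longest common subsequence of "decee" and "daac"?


LCS of "decee" and "daac"
DP table:
           d    a    a    c
      0    0    0    0    0
  d   0    1    1    1    1
  e   0    1    1    1    1
  c   0    1    1    1    2
  e   0    1    1    1    2
  e   0    1    1    1    2
LCS length = dp[5][4] = 2

2


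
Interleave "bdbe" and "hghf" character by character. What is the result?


Interleaving "bdbe" and "hghf":
  Position 0: 'b' from first, 'h' from second => "bh"
  Position 1: 'd' from first, 'g' from second => "dg"
  Position 2: 'b' from first, 'h' from second => "bh"
  Position 3: 'e' from first, 'f' from second => "ef"
Result: bhdgbhef

bhdgbhef


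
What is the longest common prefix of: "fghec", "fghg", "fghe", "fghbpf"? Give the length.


Words: fghec, fghg, fghe, fghbpf
  Position 0: all 'f' => match
  Position 1: all 'g' => match
  Position 2: all 'h' => match
  Position 3: ('e', 'g', 'e', 'b') => mismatch, stop
LCP = "fgh" (length 3)

3


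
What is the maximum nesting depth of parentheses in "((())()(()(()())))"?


Input: "((())()(()(()())))"
Tracking depth:
  Position 0 '(': depth becomes 1
  Position 1 '(': depth becomes 2
  Position 2 '(': depth becomes 3
  Position 3 ')': depth becomes 2
  Position 4 ')': depth becomes 1
  Position 5 '(': depth becomes 2
  Position 6 ')': depth becomes 1
  Position 7 '(': depth becomes 2
  Position 8 '(': depth becomes 3
  Position 9 ')': depth becomes 2
  Position 10 '(': depth becomes 3
  Position 11 '(': depth becomes 4
  Position 12 ')': depth becomes 3
  Position 13 '(': depth becomes 4
  Position 14 ')': depth becomes 3
  Position 15 ')': depth becomes 2
  Position 16 ')': depth becomes 1
  Position 17 ')': depth becomes 0
Maximum depth reached: 4

4


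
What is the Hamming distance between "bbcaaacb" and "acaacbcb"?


Comparing "bbcaaacb" and "acaacbcb" position by position:
  Position 0: 'b' vs 'a' => differ
  Position 1: 'b' vs 'c' => differ
  Position 2: 'c' vs 'a' => differ
  Position 3: 'a' vs 'a' => same
  Position 4: 'a' vs 'c' => differ
  Position 5: 'a' vs 'b' => differ
  Position 6: 'c' vs 'c' => same
  Position 7: 'b' vs 'b' => same
Total differences (Hamming distance): 5

5


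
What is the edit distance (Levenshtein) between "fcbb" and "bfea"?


Computing edit distance: "fcbb" -> "bfea"
DP table:
           b    f    e    a
      0    1    2    3    4
  f   1    1    1    2    3
  c   2    2    2    2    3
  b   3    2    3    3    3
  b   4    3    3    4    4
Edit distance = dp[4][4] = 4

4


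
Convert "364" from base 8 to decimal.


Input: "364" in base 8
Positional expansion:
  Digit '3' (value 3) x 8^2 = 192
  Digit '6' (value 6) x 8^1 = 48
  Digit '4' (value 4) x 8^0 = 4
Sum = 244

244


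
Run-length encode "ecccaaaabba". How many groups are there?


Input: ecccaaaabba
Scanning for consecutive runs:
  Group 1: 'e' x 1 (positions 0-0)
  Group 2: 'c' x 3 (positions 1-3)
  Group 3: 'a' x 4 (positions 4-7)
  Group 4: 'b' x 2 (positions 8-9)
  Group 5: 'a' x 1 (positions 10-10)
Total groups: 5

5


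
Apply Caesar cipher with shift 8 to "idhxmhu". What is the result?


Caesar cipher: shift "idhxmhu" by 8
  'i' (pos 8) + 8 = pos 16 = 'q'
  'd' (pos 3) + 8 = pos 11 = 'l'
  'h' (pos 7) + 8 = pos 15 = 'p'
  'x' (pos 23) + 8 = pos 5 = 'f'
  'm' (pos 12) + 8 = pos 20 = 'u'
  'h' (pos 7) + 8 = pos 15 = 'p'
  'u' (pos 20) + 8 = pos 2 = 'c'
Result: qlpfupc

qlpfupc


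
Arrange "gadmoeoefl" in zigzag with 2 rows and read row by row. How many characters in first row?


Zigzag "gadmoeoefl" into 2 rows:
Placing characters:
  'g' => row 0
  'a' => row 1
  'd' => row 0
  'm' => row 1
  'o' => row 0
  'e' => row 1
  'o' => row 0
  'e' => row 1
  'f' => row 0
  'l' => row 1
Rows:
  Row 0: "gdoof"
  Row 1: "ameel"
First row length: 5

5


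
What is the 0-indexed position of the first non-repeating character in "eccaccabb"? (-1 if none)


Input: eccaccabb
Character frequencies:
  'a': 2
  'b': 2
  'c': 4
  'e': 1
Scanning left to right for freq == 1:
  Position 0 ('e'): unique! => answer = 0

0


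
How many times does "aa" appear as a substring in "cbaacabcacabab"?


Searching for "aa" in "cbaacabcacabab"
Scanning each position:
  Position 0: "cb" => no
  Position 1: "ba" => no
  Position 2: "aa" => MATCH
  Position 3: "ac" => no
  Position 4: "ca" => no
  Position 5: "ab" => no
  Position 6: "bc" => no
  Position 7: "ca" => no
  Position 8: "ac" => no
  Position 9: "ca" => no
  Position 10: "ab" => no
  Position 11: "ba" => no
  Position 12: "ab" => no
Total occurrences: 1

1


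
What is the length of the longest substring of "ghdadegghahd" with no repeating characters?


Input: "ghdadegghahd"
Sliding window (track last position of each char):
  Position 0 ('g'): window [0,0] length 1 -- new best
  Position 1 ('h'): window [0,1] length 2 -- new best
  Position 2 ('d'): window [0,2] length 3 -- new best
  Position 3 ('a'): window [0,3] length 4 -- new best
  Position 4 ('d'): repeat (last at 2), move window start to 3
  Position 4 ('d'): window [3,4] length 2
  Position 5 ('e'): window [3,5] length 3
  Position 6 ('g'): window [3,6] length 4
  Position 7 ('g'): repeat (last at 6), move window start to 7
  Position 7 ('g'): window [7,7] length 1
  Position 8 ('h'): window [7,8] length 2
  Position 9 ('a'): window [7,9] length 3
  Position 10 ('h'): repeat (last at 8), move window start to 9
  Position 10 ('h'): window [9,10] length 2
  Position 11 ('d'): window [9,11] length 3
Longest substring with no repeats: "ghda" with length 4

4


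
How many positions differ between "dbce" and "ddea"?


Comparing "dbce" and "ddea" position by position:
  Position 0: 'd' vs 'd' => same
  Position 1: 'b' vs 'd' => DIFFER
  Position 2: 'c' vs 'e' => DIFFER
  Position 3: 'e' vs 'a' => DIFFER
Positions that differ: 3

3


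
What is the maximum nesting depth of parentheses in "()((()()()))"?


Input: "()((()()()))"
Tracking depth:
  Position 0 '(': depth becomes 1
  Position 1 ')': depth becomes 0
  Position 2 '(': depth becomes 1
  Position 3 '(': depth becomes 2
  Position 4 '(': depth becomes 3
  Position 5 ')': depth becomes 2
  Position 6 '(': depth becomes 3
  Position 7 ')': depth becomes 2
  Position 8 '(': depth becomes 3
  Position 9 ')': depth becomes 2
  Position 10 ')': depth becomes 1
  Position 11 ')': depth becomes 0
Maximum depth reached: 3

3


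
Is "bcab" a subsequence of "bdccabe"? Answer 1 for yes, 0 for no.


Check if "bcab" is a subsequence of "bdccabe"
Greedy scan:
  Position 0 ('b'): matches sub[0] = 'b'
  Position 1 ('d'): no match needed
  Position 2 ('c'): matches sub[1] = 'c'
  Position 3 ('c'): no match needed
  Position 4 ('a'): matches sub[2] = 'a'
  Position 5 ('b'): matches sub[3] = 'b'
  Position 6 ('e'): no match needed
All 4 characters matched => is a subsequence

1


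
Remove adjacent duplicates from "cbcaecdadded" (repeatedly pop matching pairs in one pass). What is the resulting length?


Input: cbcaecdadded
Stack-based adjacent duplicate removal:
  Read 'c': push. Stack: c
  Read 'b': push. Stack: cb
  Read 'c': push. Stack: cbc
  Read 'a': push. Stack: cbca
  Read 'e': push. Stack: cbcae
  Read 'c': push. Stack: cbcaec
  Read 'd': push. Stack: cbcaecd
  Read 'a': push. Stack: cbcaecda
  Read 'd': push. Stack: cbcaecdad
  Read 'd': matches stack top 'd' => pop. Stack: cbcaecda
  Read 'e': push. Stack: cbcaecdae
  Read 'd': push. Stack: cbcaecdaed
Final stack: "cbcaecdaed" (length 10)

10


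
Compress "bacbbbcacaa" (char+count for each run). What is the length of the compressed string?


Input: bacbbbcacaa
Runs:
  'b' x 1 => "b1"
  'a' x 1 => "a1"
  'c' x 1 => "c1"
  'b' x 3 => "b3"
  'c' x 1 => "c1"
  'a' x 1 => "a1"
  'c' x 1 => "c1"
  'a' x 2 => "a2"
Compressed: "b1a1c1b3c1a1c1a2"
Compressed length: 16

16


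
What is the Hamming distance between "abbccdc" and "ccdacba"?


Comparing "abbccdc" and "ccdacba" position by position:
  Position 0: 'a' vs 'c' => differ
  Position 1: 'b' vs 'c' => differ
  Position 2: 'b' vs 'd' => differ
  Position 3: 'c' vs 'a' => differ
  Position 4: 'c' vs 'c' => same
  Position 5: 'd' vs 'b' => differ
  Position 6: 'c' vs 'a' => differ
Total differences (Hamming distance): 6

6


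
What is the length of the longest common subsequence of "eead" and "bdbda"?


LCS of "eead" and "bdbda"
DP table:
           b    d    b    d    a
      0    0    0    0    0    0
  e   0    0    0    0    0    0
  e   0    0    0    0    0    0
  a   0    0    0    0    0    1
  d   0    0    1    1    1    1
LCS length = dp[4][5] = 1

1


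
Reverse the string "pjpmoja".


Input: pjpmoja
Reading characters right to left:
  Position 6: 'a'
  Position 5: 'j'
  Position 4: 'o'
  Position 3: 'm'
  Position 2: 'p'
  Position 1: 'j'
  Position 0: 'p'
Reversed: ajompjp

ajompjp


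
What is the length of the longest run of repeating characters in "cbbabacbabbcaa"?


Input: "cbbabacbabbcaa"
Scanning for longest run:
  Position 1 ('b'): new char, reset run to 1
  Position 2 ('b'): continues run of 'b', length=2
  Position 3 ('a'): new char, reset run to 1
  Position 4 ('b'): new char, reset run to 1
  Position 5 ('a'): new char, reset run to 1
  Position 6 ('c'): new char, reset run to 1
  Position 7 ('b'): new char, reset run to 1
  Position 8 ('a'): new char, reset run to 1
  Position 9 ('b'): new char, reset run to 1
  Position 10 ('b'): continues run of 'b', length=2
  Position 11 ('c'): new char, reset run to 1
  Position 12 ('a'): new char, reset run to 1
  Position 13 ('a'): continues run of 'a', length=2
Longest run: 'b' with length 2

2


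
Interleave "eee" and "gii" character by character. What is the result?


Interleaving "eee" and "gii":
  Position 0: 'e' from first, 'g' from second => "eg"
  Position 1: 'e' from first, 'i' from second => "ei"
  Position 2: 'e' from first, 'i' from second => "ei"
Result: egeiei

egeiei


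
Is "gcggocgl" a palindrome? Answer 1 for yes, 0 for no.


Input: gcggocgl
Reversed: lgcoggcg
  Compare pos 0 ('g') with pos 7 ('l'): MISMATCH
  Compare pos 1 ('c') with pos 6 ('g'): MISMATCH
  Compare pos 2 ('g') with pos 5 ('c'): MISMATCH
  Compare pos 3 ('g') with pos 4 ('o'): MISMATCH
Result: not a palindrome

0


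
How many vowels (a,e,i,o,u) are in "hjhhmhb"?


Input: hjhhmhb
Checking each character:
  'h' at position 0: consonant
  'j' at position 1: consonant
  'h' at position 2: consonant
  'h' at position 3: consonant
  'm' at position 4: consonant
  'h' at position 5: consonant
  'b' at position 6: consonant
Total vowels: 0

0


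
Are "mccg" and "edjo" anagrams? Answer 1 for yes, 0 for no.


Strings: "mccg", "edjo"
Sorted first:  ccgm
Sorted second: dejo
Differ at position 0: 'c' vs 'd' => not anagrams

0


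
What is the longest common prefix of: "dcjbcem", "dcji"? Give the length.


Words: dcjbcem, dcji
  Position 0: all 'd' => match
  Position 1: all 'c' => match
  Position 2: all 'j' => match
  Position 3: ('b', 'i') => mismatch, stop
LCP = "dcj" (length 3)

3


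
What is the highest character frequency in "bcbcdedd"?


Input: bcbcdedd
Character counts:
  'b': 2
  'c': 2
  'd': 3
  'e': 1
Maximum frequency: 3

3


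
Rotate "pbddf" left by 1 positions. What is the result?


Input: "pbddf", rotate left by 1
First 1 characters: "p"
Remaining characters: "bddf"
Concatenate remaining + first: "bddf" + "p" = "bddfp"

bddfp


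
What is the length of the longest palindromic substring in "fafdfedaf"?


Input: "fafdfedaf"
Checking substrings for palindromes:
  [0:3] "faf" (len 3) => palindrome
  [2:5] "fdf" (len 3) => palindrome
Longest palindromic substring: "faf" with length 3

3


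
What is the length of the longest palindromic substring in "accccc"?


Input: "accccc"
Checking substrings for palindromes:
  [1:6] "ccccc" (len 5) => palindrome
  [1:5] "cccc" (len 4) => palindrome
  [2:6] "cccc" (len 4) => palindrome
  [1:4] "ccc" (len 3) => palindrome
  [2:5] "ccc" (len 3) => palindrome
  [3:6] "ccc" (len 3) => palindrome
Longest palindromic substring: "ccccc" with length 5

5
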